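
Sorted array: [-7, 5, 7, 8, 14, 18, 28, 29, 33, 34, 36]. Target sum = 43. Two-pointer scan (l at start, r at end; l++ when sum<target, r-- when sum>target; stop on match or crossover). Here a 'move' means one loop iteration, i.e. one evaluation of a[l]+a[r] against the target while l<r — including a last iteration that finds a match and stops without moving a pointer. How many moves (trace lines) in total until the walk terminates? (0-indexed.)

[0,10] -7+36=29 <43 → l++
[1,10] 5+36=41 <43 → l++
[2,10] 7+36=43 → found

3 moves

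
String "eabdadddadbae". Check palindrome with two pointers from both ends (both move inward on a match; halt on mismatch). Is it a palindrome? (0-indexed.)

palindrome

l=0 r=12: 'e'=='e', l++,r--
l=1 r=11: 'a'=='a', l++,r--
l=2 r=10: 'b'=='b', l++,r--
l=3 r=9: 'd'=='d', l++,r--
l=4 r=8: 'a'=='a', l++,r--
l=5 r=7: 'd'=='d', l++,r--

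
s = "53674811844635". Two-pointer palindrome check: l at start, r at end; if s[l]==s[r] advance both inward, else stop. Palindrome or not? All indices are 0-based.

not a palindrome (mismatch at 3,10)

[0,13] '5'=='5' → l++,r--
[1,12] '3'=='3' → l++,r--
[2,11] '6'=='6' → l++,r--
[3,10] '7'!='4' → stop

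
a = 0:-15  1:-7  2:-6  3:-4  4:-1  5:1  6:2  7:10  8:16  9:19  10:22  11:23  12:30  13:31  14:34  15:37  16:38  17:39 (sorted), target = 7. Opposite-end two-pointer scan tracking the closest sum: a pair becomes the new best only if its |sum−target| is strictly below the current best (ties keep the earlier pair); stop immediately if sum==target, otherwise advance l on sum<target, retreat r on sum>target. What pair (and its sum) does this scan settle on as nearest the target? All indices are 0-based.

l=0 r=17: -15+39=24 d=17 *, r--
l=0 r=16: -15+38=23 d=16 *, r--
l=0 r=15: -15+37=22 d=15 *, r--
l=0 r=14: -15+34=19 d=12 *, r--
l=0 r=13: -15+31=16 d=9 *, r--
l=0 r=12: -15+30=15 d=8 *, r--
l=0 r=11: -15+23=8 d=1 *, r--
l=0 r=10: -15+22=7 d=0 *, stop

pair (-15, 22) with sum 7 (|Δ|=0)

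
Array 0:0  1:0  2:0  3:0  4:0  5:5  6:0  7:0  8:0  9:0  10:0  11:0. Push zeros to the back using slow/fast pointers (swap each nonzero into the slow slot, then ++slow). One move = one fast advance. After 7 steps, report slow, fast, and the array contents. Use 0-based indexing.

(s=0,f=0) a[fast]=0 → fast++
(s=0,f=1) a[fast]=0 → fast++
(s=0,f=2) a[fast]=0 → fast++
(s=0,f=3) a[fast]=0 → fast++
(s=0,f=4) a[fast]=0 → fast++
(s=0,f=5) a[fast]=5≠0 swap→a[0]=5 → slow++,fast++
(s=1,f=6) a[fast]=0 → fast++

slow=1, fast=7, a=[5, 0, 0, 0, 0, 0, 0, 0, 0, 0, 0, 0]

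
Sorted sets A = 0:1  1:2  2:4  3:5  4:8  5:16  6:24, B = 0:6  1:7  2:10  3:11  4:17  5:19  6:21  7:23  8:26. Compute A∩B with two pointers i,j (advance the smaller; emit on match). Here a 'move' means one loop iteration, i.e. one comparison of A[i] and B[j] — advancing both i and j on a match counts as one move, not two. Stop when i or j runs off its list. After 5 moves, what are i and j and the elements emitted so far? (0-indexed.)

i=0 j=0: 1<6, i++
i=1 j=0: 2<6, i++
i=2 j=0: 4<6, i++
i=3 j=0: 5<6, i++
i=4 j=0: 8>6, j++

i=4, j=1, emitted=[]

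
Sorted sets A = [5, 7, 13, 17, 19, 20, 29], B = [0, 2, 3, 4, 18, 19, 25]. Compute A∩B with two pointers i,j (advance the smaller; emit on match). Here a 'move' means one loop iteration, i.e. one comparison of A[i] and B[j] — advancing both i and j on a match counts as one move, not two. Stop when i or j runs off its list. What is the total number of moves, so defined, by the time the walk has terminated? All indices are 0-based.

[i=0,j=0] 5>0 → j++
[i=0,j=1] 5>2 → j++
[i=0,j=2] 5>3 → j++
[i=0,j=3] 5>4 → j++
[i=0,j=4] 5<18 → i++
[i=1,j=4] 7<18 → i++
[i=2,j=4] 13<18 → i++
[i=3,j=4] 17<18 → i++
[i=4,j=4] 19>18 → j++
[i=4,j=5] 19==19 emit → i++,j++
[i=5,j=6] 20<25 → i++
[i=6,j=6] 29>25 → j++

12 moves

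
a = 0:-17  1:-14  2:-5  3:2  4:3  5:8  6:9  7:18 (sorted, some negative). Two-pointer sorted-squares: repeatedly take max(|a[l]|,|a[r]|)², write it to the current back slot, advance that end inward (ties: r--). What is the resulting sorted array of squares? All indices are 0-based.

[4, 9, 25, 64, 81, 196, 289, 324]

[0,7] |-17|<=|18| out[7]=324 → r--
[0,6] |-17|>|9| out[6]=289 → l++
[1,6] |-14|>|9| out[5]=196 → l++
[2,6] |-5|<=|9| out[4]=81 → r--
[2,5] |-5|<=|8| out[3]=64 → r--
[2,4] |-5|>|3| out[2]=25 → l++
[3,4] |2|<=|3| out[1]=9 → r--
[3,3] |2|<=|2| out[0]=4 → r--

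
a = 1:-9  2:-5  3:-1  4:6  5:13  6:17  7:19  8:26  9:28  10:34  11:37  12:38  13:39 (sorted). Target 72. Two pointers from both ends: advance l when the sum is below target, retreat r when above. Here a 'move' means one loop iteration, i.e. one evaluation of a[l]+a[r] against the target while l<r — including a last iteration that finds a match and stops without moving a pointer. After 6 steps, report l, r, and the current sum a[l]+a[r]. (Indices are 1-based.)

l=1 r=13: -9+39=30 <72, l++
l=2 r=13: -5+39=34 <72, l++
l=3 r=13: -1+39=38 <72, l++
l=4 r=13: 6+39=45 <72, l++
l=5 r=13: 13+39=52 <72, l++
l=6 r=13: 17+39=56 <72, l++

l=7, r=13, sum=58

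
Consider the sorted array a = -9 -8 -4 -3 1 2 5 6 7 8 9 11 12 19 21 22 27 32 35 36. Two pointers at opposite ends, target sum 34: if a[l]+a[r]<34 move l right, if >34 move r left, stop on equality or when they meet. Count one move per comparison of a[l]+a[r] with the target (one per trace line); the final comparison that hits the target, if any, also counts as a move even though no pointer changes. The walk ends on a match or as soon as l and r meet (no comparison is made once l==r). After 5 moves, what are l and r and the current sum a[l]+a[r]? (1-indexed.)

l=1 r=20: -9+36=27 <34, l++
l=2 r=20: -8+36=28 <34, l++
l=3 r=20: -4+36=32 <34, l++
l=4 r=20: -3+36=33 <34, l++
l=5 r=20: 1+36=37 >34, r--

l=5, r=19, sum=36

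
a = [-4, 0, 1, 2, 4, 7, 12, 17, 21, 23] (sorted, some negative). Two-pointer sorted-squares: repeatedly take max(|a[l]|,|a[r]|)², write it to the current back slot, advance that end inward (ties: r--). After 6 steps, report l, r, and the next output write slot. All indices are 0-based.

l=0, r=3, next write slot=3

[0,9] |-4|<=|23| out[9]=529 → r--
[0,8] |-4|<=|21| out[8]=441 → r--
[0,7] |-4|<=|17| out[7]=289 → r--
[0,6] |-4|<=|12| out[6]=144 → r--
[0,5] |-4|<=|7| out[5]=49 → r--
[0,4] |-4|<=|4| out[4]=16 → r--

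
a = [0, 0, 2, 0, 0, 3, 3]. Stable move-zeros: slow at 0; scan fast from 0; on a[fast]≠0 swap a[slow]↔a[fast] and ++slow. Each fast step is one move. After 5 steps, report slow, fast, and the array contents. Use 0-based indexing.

slow=0 fast=0: a[fast]=0, fast++
slow=0 fast=1: a[fast]=0, fast++
slow=0 fast=2: a[fast]=2≠0 swap→a[0]=2, slow++,fast++
slow=1 fast=3: a[fast]=0, fast++
slow=1 fast=4: a[fast]=0, fast++

slow=1, fast=5, a=[2, 0, 0, 0, 0, 3, 3]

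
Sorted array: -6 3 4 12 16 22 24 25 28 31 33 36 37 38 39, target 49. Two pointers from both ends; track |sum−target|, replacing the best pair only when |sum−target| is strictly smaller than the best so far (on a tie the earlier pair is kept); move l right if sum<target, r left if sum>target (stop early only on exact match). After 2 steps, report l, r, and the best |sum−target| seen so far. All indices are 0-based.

l=0 r=14: -6+39=33 d=16 *, l++
l=1 r=14: 3+39=42 d=7 *, l++

l=2, r=14, best |Δ|=7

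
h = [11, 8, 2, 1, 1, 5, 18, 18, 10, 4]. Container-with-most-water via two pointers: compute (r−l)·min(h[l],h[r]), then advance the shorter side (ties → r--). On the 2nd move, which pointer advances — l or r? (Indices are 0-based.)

r

[0,9] min(11,4)*9=36 best=36 * → r--
[0,8] min(11,10)*8=80 best=80 * → r--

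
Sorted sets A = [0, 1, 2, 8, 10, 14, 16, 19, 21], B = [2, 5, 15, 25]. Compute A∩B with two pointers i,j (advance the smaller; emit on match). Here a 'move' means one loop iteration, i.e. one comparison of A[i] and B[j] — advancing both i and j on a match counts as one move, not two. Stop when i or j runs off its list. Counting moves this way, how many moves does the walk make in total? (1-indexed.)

11 moves

[i=1,j=1] 0<2 → i++
[i=2,j=1] 1<2 → i++
[i=3,j=1] 2==2 emit → i++,j++
[i=4,j=2] 8>5 → j++
[i=4,j=3] 8<15 → i++
[i=5,j=3] 10<15 → i++
[i=6,j=3] 14<15 → i++
[i=7,j=3] 16>15 → j++
[i=7,j=4] 16<25 → i++
[i=8,j=4] 19<25 → i++
[i=9,j=4] 21<25 → i++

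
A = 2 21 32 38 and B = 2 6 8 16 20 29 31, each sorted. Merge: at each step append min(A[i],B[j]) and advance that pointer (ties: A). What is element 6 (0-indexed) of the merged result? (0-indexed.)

merged[6] = 21

i=0 j=0: A[i]=2<=B[j]=2 take 2, i++
i=1 j=0: A[i]=21>B[j]=2 take 2, j++
i=1 j=1: A[i]=21>B[j]=6 take 6, j++
i=1 j=2: A[i]=21>B[j]=8 take 8, j++
i=1 j=3: A[i]=21>B[j]=16 take 16, j++
i=1 j=4: A[i]=21>B[j]=20 take 20, j++
i=1 j=5: A[i]=21<=B[j]=29 take 21, i++
i=2 j=5: A[i]=32>B[j]=29 take 29, j++
i=2 j=6: A[i]=32>B[j]=31 take 31, j++
i=2 j=7: B done, take A[i]=32, i++
i=3 j=7: B done, take A[i]=38, i++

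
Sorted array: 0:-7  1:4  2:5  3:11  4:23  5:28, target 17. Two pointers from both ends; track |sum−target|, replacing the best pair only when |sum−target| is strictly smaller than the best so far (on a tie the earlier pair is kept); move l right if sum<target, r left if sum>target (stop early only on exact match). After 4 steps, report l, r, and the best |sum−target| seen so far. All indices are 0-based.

l=2, r=3, best |Δ|=1

[0,5] -7+28=21 d=4 * → r--
[0,4] -7+23=16 d=1 * → l++
[1,4] 4+23=27 d=10 → r--
[1,3] 4+11=15 d=2 → l++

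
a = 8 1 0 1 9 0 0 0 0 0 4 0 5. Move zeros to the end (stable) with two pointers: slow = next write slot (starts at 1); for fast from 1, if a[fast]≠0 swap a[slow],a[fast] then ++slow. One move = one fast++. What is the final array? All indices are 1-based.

[8, 1, 1, 9, 4, 5, 0, 0, 0, 0, 0, 0, 0]

slow=1 fast=1: a[fast]=8≠0 swap→a[1]=8, slow++,fast++
slow=2 fast=2: a[fast]=1≠0 swap→a[2]=1, slow++,fast++
slow=3 fast=3: a[fast]=0, fast++
slow=3 fast=4: a[fast]=1≠0 swap→a[3]=1, slow++,fast++
slow=4 fast=5: a[fast]=9≠0 swap→a[4]=9, slow++,fast++
slow=5 fast=6: a[fast]=0, fast++
slow=5 fast=7: a[fast]=0, fast++
slow=5 fast=8: a[fast]=0, fast++
slow=5 fast=9: a[fast]=0, fast++
slow=5 fast=10: a[fast]=0, fast++
slow=5 fast=11: a[fast]=4≠0 swap→a[5]=4, slow++,fast++
slow=6 fast=12: a[fast]=0, fast++
slow=6 fast=13: a[fast]=5≠0 swap→a[6]=5, slow++,fast++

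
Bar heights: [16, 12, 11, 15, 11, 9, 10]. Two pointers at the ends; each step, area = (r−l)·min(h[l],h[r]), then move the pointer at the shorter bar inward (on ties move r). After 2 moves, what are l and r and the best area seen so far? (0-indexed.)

[0,6] min(16,10)*6=60 best=60 * → r--
[0,5] min(16,9)*5=45 best=60 → r--

l=0, r=4, best area=60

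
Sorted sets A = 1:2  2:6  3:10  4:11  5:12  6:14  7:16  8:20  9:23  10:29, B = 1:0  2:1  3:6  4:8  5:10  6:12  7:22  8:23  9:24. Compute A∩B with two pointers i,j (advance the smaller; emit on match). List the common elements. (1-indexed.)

intersection = [6, 10, 12, 23]

[i=1,j=1] 2>0 → j++
[i=1,j=2] 2>1 → j++
[i=1,j=3] 2<6 → i++
[i=2,j=3] 6==6 emit → i++,j++
[i=3,j=4] 10>8 → j++
[i=3,j=5] 10==10 emit → i++,j++
[i=4,j=6] 11<12 → i++
[i=5,j=6] 12==12 emit → i++,j++
[i=6,j=7] 14<22 → i++
[i=7,j=7] 16<22 → i++
[i=8,j=7] 20<22 → i++
[i=9,j=7] 23>22 → j++
[i=9,j=8] 23==23 emit → i++,j++
[i=10,j=9] 29>24 → j++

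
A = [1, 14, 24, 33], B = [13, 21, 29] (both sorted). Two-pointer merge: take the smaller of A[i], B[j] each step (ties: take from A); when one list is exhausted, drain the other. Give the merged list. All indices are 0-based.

[i=0,j=0] A[i]=1<=B[j]=13 take 1 → i++
[i=1,j=0] A[i]=14>B[j]=13 take 13 → j++
[i=1,j=1] A[i]=14<=B[j]=21 take 14 → i++
[i=2,j=1] A[i]=24>B[j]=21 take 21 → j++
[i=2,j=2] A[i]=24<=B[j]=29 take 24 → i++
[i=3,j=2] A[i]=33>B[j]=29 take 29 → j++
[i=3,j=3] B done, take A[i]=33 → i++

[1, 13, 14, 21, 24, 29, 33]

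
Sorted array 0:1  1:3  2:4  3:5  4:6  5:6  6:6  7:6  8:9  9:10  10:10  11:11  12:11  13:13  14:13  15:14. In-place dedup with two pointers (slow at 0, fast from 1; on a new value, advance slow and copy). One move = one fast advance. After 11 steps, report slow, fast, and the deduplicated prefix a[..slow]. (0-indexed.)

slow=7, fast=12, prefix=[1, 3, 4, 5, 6, 9, 10, 11]

slow=0 fast=1: a[fast]=3≠a[slow]=1 write a[1]=3, slow++,fast++
slow=1 fast=2: a[fast]=4≠a[slow]=3 write a[2]=4, slow++,fast++
slow=2 fast=3: a[fast]=5≠a[slow]=4 write a[3]=5, slow++,fast++
slow=3 fast=4: a[fast]=6≠a[slow]=5 write a[4]=6, slow++,fast++
slow=4 fast=5: a[fast]=6=a[slow] dup, fast++
slow=4 fast=6: a[fast]=6=a[slow] dup, fast++
slow=4 fast=7: a[fast]=6=a[slow] dup, fast++
slow=4 fast=8: a[fast]=9≠a[slow]=6 write a[5]=9, slow++,fast++
slow=5 fast=9: a[fast]=10≠a[slow]=9 write a[6]=10, slow++,fast++
slow=6 fast=10: a[fast]=10=a[slow] dup, fast++
slow=6 fast=11: a[fast]=11≠a[slow]=10 write a[7]=11, slow++,fast++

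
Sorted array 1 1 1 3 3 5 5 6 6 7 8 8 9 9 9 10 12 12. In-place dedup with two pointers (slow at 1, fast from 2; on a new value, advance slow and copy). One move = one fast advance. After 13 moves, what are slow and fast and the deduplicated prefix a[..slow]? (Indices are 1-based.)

slow=7, fast=15, prefix=[1, 3, 5, 6, 7, 8, 9]

slow=1 fast=2: a[fast]=1=a[slow] dup, fast++
slow=1 fast=3: a[fast]=1=a[slow] dup, fast++
slow=1 fast=4: a[fast]=3≠a[slow]=1 write a[2]=3, slow++,fast++
slow=2 fast=5: a[fast]=3=a[slow] dup, fast++
slow=2 fast=6: a[fast]=5≠a[slow]=3 write a[3]=5, slow++,fast++
slow=3 fast=7: a[fast]=5=a[slow] dup, fast++
slow=3 fast=8: a[fast]=6≠a[slow]=5 write a[4]=6, slow++,fast++
slow=4 fast=9: a[fast]=6=a[slow] dup, fast++
slow=4 fast=10: a[fast]=7≠a[slow]=6 write a[5]=7, slow++,fast++
slow=5 fast=11: a[fast]=8≠a[slow]=7 write a[6]=8, slow++,fast++
slow=6 fast=12: a[fast]=8=a[slow] dup, fast++
slow=6 fast=13: a[fast]=9≠a[slow]=8 write a[7]=9, slow++,fast++
slow=7 fast=14: a[fast]=9=a[slow] dup, fast++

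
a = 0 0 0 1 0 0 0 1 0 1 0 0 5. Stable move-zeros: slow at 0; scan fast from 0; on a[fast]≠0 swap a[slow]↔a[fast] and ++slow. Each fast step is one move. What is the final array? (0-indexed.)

(s=0,f=0) a[fast]=0 → fast++
(s=0,f=1) a[fast]=0 → fast++
(s=0,f=2) a[fast]=0 → fast++
(s=0,f=3) a[fast]=1≠0 swap→a[0]=1 → slow++,fast++
(s=1,f=4) a[fast]=0 → fast++
(s=1,f=5) a[fast]=0 → fast++
(s=1,f=6) a[fast]=0 → fast++
(s=1,f=7) a[fast]=1≠0 swap→a[1]=1 → slow++,fast++
(s=2,f=8) a[fast]=0 → fast++
(s=2,f=9) a[fast]=1≠0 swap→a[2]=1 → slow++,fast++
(s=3,f=10) a[fast]=0 → fast++
(s=3,f=11) a[fast]=0 → fast++
(s=3,f=12) a[fast]=5≠0 swap→a[3]=5 → slow++,fast++

[1, 1, 1, 5, 0, 0, 0, 0, 0, 0, 0, 0, 0]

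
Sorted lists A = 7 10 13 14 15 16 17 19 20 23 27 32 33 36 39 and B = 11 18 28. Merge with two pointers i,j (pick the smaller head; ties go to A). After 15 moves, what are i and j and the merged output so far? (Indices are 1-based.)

i=13, j=4, merged so far=[7, 10, 11, 13, 14, 15, 16, 17, 18, 19, 20, 23, 27, 28, 32]

[i=1,j=1] A[i]=7<=B[j]=11 take 7 → i++
[i=2,j=1] A[i]=10<=B[j]=11 take 10 → i++
[i=3,j=1] A[i]=13>B[j]=11 take 11 → j++
[i=3,j=2] A[i]=13<=B[j]=18 take 13 → i++
[i=4,j=2] A[i]=14<=B[j]=18 take 14 → i++
[i=5,j=2] A[i]=15<=B[j]=18 take 15 → i++
[i=6,j=2] A[i]=16<=B[j]=18 take 16 → i++
[i=7,j=2] A[i]=17<=B[j]=18 take 17 → i++
[i=8,j=2] A[i]=19>B[j]=18 take 18 → j++
[i=8,j=3] A[i]=19<=B[j]=28 take 19 → i++
[i=9,j=3] A[i]=20<=B[j]=28 take 20 → i++
[i=10,j=3] A[i]=23<=B[j]=28 take 23 → i++
[i=11,j=3] A[i]=27<=B[j]=28 take 27 → i++
[i=12,j=3] A[i]=32>B[j]=28 take 28 → j++
[i=12,j=4] B done, take A[i]=32 → i++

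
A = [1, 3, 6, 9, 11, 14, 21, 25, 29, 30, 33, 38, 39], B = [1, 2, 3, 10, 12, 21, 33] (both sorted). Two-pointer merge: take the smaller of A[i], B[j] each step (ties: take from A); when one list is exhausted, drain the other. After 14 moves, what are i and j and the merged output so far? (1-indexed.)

i=9, j=7, merged so far=[1, 1, 2, 3, 3, 6, 9, 10, 11, 12, 14, 21, 21, 25]

i=1 j=1: A[i]=1<=B[j]=1 take 1, i++
i=2 j=1: A[i]=3>B[j]=1 take 1, j++
i=2 j=2: A[i]=3>B[j]=2 take 2, j++
i=2 j=3: A[i]=3<=B[j]=3 take 3, i++
i=3 j=3: A[i]=6>B[j]=3 take 3, j++
i=3 j=4: A[i]=6<=B[j]=10 take 6, i++
i=4 j=4: A[i]=9<=B[j]=10 take 9, i++
i=5 j=4: A[i]=11>B[j]=10 take 10, j++
i=5 j=5: A[i]=11<=B[j]=12 take 11, i++
i=6 j=5: A[i]=14>B[j]=12 take 12, j++
i=6 j=6: A[i]=14<=B[j]=21 take 14, i++
i=7 j=6: A[i]=21<=B[j]=21 take 21, i++
i=8 j=6: A[i]=25>B[j]=21 take 21, j++
i=8 j=7: A[i]=25<=B[j]=33 take 25, i++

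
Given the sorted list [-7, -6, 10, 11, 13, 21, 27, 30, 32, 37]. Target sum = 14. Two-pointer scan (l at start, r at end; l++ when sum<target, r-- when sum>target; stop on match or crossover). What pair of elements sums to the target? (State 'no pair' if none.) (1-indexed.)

l=1 r=10: -7+37=30 >14, r--
l=1 r=9: -7+32=25 >14, r--
l=1 r=8: -7+30=23 >14, r--
l=1 r=7: -7+27=20 >14, r--
l=1 r=6: -7+21=14, found

(-7, 21)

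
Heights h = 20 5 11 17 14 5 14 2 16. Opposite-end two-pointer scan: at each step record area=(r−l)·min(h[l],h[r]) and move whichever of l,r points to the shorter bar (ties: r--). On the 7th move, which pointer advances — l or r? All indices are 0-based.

l=0 r=8: min(20,16)*8=128 best=128 *, r--
l=0 r=7: min(20,2)*7=14 best=128, r--
l=0 r=6: min(20,14)*6=84 best=128, r--
l=0 r=5: min(20,5)*5=25 best=128, r--
l=0 r=4: min(20,14)*4=56 best=128, r--
l=0 r=3: min(20,17)*3=51 best=128, r--
l=0 r=2: min(20,11)*2=22 best=128, r--

r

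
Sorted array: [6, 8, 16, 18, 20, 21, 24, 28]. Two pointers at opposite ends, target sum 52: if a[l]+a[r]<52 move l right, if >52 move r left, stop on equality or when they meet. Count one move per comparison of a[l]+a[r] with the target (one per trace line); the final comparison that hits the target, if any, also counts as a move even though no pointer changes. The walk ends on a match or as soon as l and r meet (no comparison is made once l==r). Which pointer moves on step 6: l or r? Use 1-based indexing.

l

l=1 r=8: 6+28=34 <52, l++
l=2 r=8: 8+28=36 <52, l++
l=3 r=8: 16+28=44 <52, l++
l=4 r=8: 18+28=46 <52, l++
l=5 r=8: 20+28=48 <52, l++
l=6 r=8: 21+28=49 <52, l++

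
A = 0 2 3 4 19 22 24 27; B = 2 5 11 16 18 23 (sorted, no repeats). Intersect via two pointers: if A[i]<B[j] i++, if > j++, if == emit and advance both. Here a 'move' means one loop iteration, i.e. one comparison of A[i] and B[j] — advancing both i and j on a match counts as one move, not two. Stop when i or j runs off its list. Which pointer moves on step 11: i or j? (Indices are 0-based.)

i=0 j=0: 0<2, i++
i=1 j=0: 2==2 emit, i++,j++
i=2 j=1: 3<5, i++
i=3 j=1: 4<5, i++
i=4 j=1: 19>5, j++
i=4 j=2: 19>11, j++
i=4 j=3: 19>16, j++
i=4 j=4: 19>18, j++
i=4 j=5: 19<23, i++
i=5 j=5: 22<23, i++
i=6 j=5: 24>23, j++

j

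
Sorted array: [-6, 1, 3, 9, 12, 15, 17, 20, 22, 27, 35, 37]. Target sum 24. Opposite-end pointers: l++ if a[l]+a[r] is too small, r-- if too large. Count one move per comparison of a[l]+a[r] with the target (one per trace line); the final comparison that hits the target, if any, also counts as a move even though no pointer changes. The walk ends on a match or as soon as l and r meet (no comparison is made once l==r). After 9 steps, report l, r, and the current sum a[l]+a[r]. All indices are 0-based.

l=3, r=5, sum=24

l=0 r=11: -6+37=31 >24, r--
l=0 r=10: -6+35=29 >24, r--
l=0 r=9: -6+27=21 <24, l++
l=1 r=9: 1+27=28 >24, r--
l=1 r=8: 1+22=23 <24, l++
l=2 r=8: 3+22=25 >24, r--
l=2 r=7: 3+20=23 <24, l++
l=3 r=7: 9+20=29 >24, r--
l=3 r=6: 9+17=26 >24, r--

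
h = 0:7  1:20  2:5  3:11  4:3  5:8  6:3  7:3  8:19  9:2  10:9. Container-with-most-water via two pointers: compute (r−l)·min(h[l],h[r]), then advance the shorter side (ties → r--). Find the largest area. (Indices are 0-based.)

max area = 133

l=0 r=10: min(7,9)*10=70 best=70 *, l++
l=1 r=10: min(20,9)*9=81 best=81 *, r--
l=1 r=9: min(20,2)*8=16 best=81, r--
l=1 r=8: min(20,19)*7=133 best=133 *, r--
l=1 r=7: min(20,3)*6=18 best=133, r--
l=1 r=6: min(20,3)*5=15 best=133, r--
l=1 r=5: min(20,8)*4=32 best=133, r--
l=1 r=4: min(20,3)*3=9 best=133, r--
l=1 r=3: min(20,11)*2=22 best=133, r--
l=1 r=2: min(20,5)*1=5 best=133, r--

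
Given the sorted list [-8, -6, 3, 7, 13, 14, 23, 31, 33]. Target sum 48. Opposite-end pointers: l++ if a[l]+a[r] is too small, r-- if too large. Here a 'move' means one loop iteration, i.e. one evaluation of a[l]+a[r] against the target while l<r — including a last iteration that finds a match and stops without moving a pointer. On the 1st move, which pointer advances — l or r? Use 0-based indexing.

l=0 r=8: -8+33=25 <48, l++

l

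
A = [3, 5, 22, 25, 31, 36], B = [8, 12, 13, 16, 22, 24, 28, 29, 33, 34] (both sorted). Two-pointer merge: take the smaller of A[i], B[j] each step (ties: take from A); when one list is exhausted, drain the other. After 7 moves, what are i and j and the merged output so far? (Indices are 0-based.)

[i=0,j=0] A[i]=3<=B[j]=8 take 3 → i++
[i=1,j=0] A[i]=5<=B[j]=8 take 5 → i++
[i=2,j=0] A[i]=22>B[j]=8 take 8 → j++
[i=2,j=1] A[i]=22>B[j]=12 take 12 → j++
[i=2,j=2] A[i]=22>B[j]=13 take 13 → j++
[i=2,j=3] A[i]=22>B[j]=16 take 16 → j++
[i=2,j=4] A[i]=22<=B[j]=22 take 22 → i++

i=3, j=4, merged so far=[3, 5, 8, 12, 13, 16, 22]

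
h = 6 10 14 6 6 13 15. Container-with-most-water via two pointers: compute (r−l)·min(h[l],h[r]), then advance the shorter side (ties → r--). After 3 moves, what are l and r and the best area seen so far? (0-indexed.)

l=3, r=6, best area=56

[0,6] min(6,15)*6=36 best=36 * → l++
[1,6] min(10,15)*5=50 best=50 * → l++
[2,6] min(14,15)*4=56 best=56 * → l++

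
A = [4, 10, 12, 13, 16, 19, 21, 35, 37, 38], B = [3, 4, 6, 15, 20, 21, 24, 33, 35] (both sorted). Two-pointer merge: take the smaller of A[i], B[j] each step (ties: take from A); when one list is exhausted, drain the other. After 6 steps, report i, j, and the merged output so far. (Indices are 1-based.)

i=4, j=4, merged so far=[3, 4, 4, 6, 10, 12]

[i=1,j=1] A[i]=4>B[j]=3 take 3 → j++
[i=1,j=2] A[i]=4<=B[j]=4 take 4 → i++
[i=2,j=2] A[i]=10>B[j]=4 take 4 → j++
[i=2,j=3] A[i]=10>B[j]=6 take 6 → j++
[i=2,j=4] A[i]=10<=B[j]=15 take 10 → i++
[i=3,j=4] A[i]=12<=B[j]=15 take 12 → i++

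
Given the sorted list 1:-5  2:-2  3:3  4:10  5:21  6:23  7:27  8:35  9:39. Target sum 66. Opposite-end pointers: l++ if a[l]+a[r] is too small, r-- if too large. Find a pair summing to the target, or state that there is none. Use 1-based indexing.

l=1 r=9: -5+39=34 <66, l++
l=2 r=9: -2+39=37 <66, l++
l=3 r=9: 3+39=42 <66, l++
l=4 r=9: 10+39=49 <66, l++
l=5 r=9: 21+39=60 <66, l++
l=6 r=9: 23+39=62 <66, l++
l=7 r=9: 27+39=66, found

(27, 39)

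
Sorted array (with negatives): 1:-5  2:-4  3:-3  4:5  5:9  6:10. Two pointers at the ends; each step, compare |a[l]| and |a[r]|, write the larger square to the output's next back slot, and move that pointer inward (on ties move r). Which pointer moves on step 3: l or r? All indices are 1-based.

[1,6] |-5|<=|10| out[6]=100 → r--
[1,5] |-5|<=|9| out[5]=81 → r--
[1,4] |-5|<=|5| out[4]=25 → r--

r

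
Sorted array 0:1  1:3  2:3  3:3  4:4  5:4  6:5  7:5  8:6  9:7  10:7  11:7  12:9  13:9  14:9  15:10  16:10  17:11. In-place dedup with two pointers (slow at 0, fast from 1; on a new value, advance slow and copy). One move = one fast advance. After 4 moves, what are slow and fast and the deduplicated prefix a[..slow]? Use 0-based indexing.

slow=0 fast=1: a[fast]=3≠a[slow]=1 write a[1]=3, slow++,fast++
slow=1 fast=2: a[fast]=3=a[slow] dup, fast++
slow=1 fast=3: a[fast]=3=a[slow] dup, fast++
slow=1 fast=4: a[fast]=4≠a[slow]=3 write a[2]=4, slow++,fast++

slow=2, fast=5, prefix=[1, 3, 4]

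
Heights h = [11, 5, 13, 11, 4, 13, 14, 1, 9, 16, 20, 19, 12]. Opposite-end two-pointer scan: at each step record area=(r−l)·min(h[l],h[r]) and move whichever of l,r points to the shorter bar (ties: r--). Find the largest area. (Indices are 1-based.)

[1,13] min(11,12)*12=132 best=132 * → l++
[2,13] min(5,12)*11=55 best=132 → l++
[3,13] min(13,12)*10=120 best=132 → r--
[3,12] min(13,19)*9=117 best=132 → l++
[4,12] min(11,19)*8=88 best=132 → l++
[5,12] min(4,19)*7=28 best=132 → l++
[6,12] min(13,19)*6=78 best=132 → l++
[7,12] min(14,19)*5=70 best=132 → l++
[8,12] min(1,19)*4=4 best=132 → l++
[9,12] min(9,19)*3=27 best=132 → l++
[10,12] min(16,19)*2=32 best=132 → l++
[11,12] min(20,19)*1=19 best=132 → r--

max area = 132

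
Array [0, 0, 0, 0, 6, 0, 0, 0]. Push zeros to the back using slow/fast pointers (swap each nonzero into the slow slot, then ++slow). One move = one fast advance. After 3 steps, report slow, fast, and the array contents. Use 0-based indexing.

slow=0 fast=0: a[fast]=0, fast++
slow=0 fast=1: a[fast]=0, fast++
slow=0 fast=2: a[fast]=0, fast++

slow=0, fast=3, a=[0, 0, 0, 0, 6, 0, 0, 0]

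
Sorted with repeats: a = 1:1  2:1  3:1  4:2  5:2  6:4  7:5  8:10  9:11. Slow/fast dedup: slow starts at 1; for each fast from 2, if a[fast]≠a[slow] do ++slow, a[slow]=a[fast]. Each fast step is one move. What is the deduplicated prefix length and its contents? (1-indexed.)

(s=1,f=2) a[fast]=1=a[slow] dup → fast++
(s=1,f=3) a[fast]=1=a[slow] dup → fast++
(s=1,f=4) a[fast]=2≠a[slow]=1 write a[2]=2 → slow++,fast++
(s=2,f=5) a[fast]=2=a[slow] dup → fast++
(s=2,f=6) a[fast]=4≠a[slow]=2 write a[3]=4 → slow++,fast++
(s=3,f=7) a[fast]=5≠a[slow]=4 write a[4]=5 → slow++,fast++
(s=4,f=8) a[fast]=10≠a[slow]=5 write a[5]=10 → slow++,fast++
(s=5,f=9) a[fast]=11≠a[slow]=10 write a[6]=11 → slow++,fast++

length 6; prefix = [1, 2, 4, 5, 10, 11]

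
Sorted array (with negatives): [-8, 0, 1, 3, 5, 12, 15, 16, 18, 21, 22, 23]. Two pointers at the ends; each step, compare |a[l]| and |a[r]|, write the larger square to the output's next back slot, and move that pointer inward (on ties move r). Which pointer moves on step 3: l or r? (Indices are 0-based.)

r

l=0 r=11: |-8|<=|23| out[11]=529, r--
l=0 r=10: |-8|<=|22| out[10]=484, r--
l=0 r=9: |-8|<=|21| out[9]=441, r--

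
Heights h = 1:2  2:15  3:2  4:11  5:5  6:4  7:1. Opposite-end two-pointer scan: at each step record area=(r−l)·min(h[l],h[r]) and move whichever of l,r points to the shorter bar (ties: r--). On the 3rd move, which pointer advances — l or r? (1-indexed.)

[1,7] min(2,1)*6=6 best=6 * → r--
[1,6] min(2,4)*5=10 best=10 * → l++
[2,6] min(15,4)*4=16 best=16 * → r--

r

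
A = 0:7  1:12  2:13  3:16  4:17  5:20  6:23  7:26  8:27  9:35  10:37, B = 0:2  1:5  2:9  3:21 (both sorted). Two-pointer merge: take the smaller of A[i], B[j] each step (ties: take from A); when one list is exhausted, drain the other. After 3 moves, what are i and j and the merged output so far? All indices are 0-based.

i=1, j=2, merged so far=[2, 5, 7]

[i=0,j=0] A[i]=7>B[j]=2 take 2 → j++
[i=0,j=1] A[i]=7>B[j]=5 take 5 → j++
[i=0,j=2] A[i]=7<=B[j]=9 take 7 → i++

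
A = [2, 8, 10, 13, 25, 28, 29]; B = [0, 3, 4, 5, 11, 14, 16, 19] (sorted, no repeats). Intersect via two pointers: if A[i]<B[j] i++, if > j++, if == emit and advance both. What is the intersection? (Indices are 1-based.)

i=1 j=1: 2>0, j++
i=1 j=2: 2<3, i++
i=2 j=2: 8>3, j++
i=2 j=3: 8>4, j++
i=2 j=4: 8>5, j++
i=2 j=5: 8<11, i++
i=3 j=5: 10<11, i++
i=4 j=5: 13>11, j++
i=4 j=6: 13<14, i++
i=5 j=6: 25>14, j++
i=5 j=7: 25>16, j++
i=5 j=8: 25>19, j++

intersection = []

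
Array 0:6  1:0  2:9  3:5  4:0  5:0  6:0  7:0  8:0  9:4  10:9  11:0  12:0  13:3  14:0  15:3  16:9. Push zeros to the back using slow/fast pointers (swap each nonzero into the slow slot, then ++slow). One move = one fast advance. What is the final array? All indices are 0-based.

slow=0 fast=0: a[fast]=6≠0 swap→a[0]=6, slow++,fast++
slow=1 fast=1: a[fast]=0, fast++
slow=1 fast=2: a[fast]=9≠0 swap→a[1]=9, slow++,fast++
slow=2 fast=3: a[fast]=5≠0 swap→a[2]=5, slow++,fast++
slow=3 fast=4: a[fast]=0, fast++
slow=3 fast=5: a[fast]=0, fast++
slow=3 fast=6: a[fast]=0, fast++
slow=3 fast=7: a[fast]=0, fast++
slow=3 fast=8: a[fast]=0, fast++
slow=3 fast=9: a[fast]=4≠0 swap→a[3]=4, slow++,fast++
slow=4 fast=10: a[fast]=9≠0 swap→a[4]=9, slow++,fast++
slow=5 fast=11: a[fast]=0, fast++
slow=5 fast=12: a[fast]=0, fast++
slow=5 fast=13: a[fast]=3≠0 swap→a[5]=3, slow++,fast++
slow=6 fast=14: a[fast]=0, fast++
slow=6 fast=15: a[fast]=3≠0 swap→a[6]=3, slow++,fast++
slow=7 fast=16: a[fast]=9≠0 swap→a[7]=9, slow++,fast++

[6, 9, 5, 4, 9, 3, 3, 9, 0, 0, 0, 0, 0, 0, 0, 0, 0]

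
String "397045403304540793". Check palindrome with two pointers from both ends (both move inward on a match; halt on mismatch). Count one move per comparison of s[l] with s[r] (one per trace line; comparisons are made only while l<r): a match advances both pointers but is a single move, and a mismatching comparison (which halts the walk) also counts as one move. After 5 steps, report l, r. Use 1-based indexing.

l=6, r=13

[1,18] '3'=='3' → l++,r--
[2,17] '9'=='9' → l++,r--
[3,16] '7'=='7' → l++,r--
[4,15] '0'=='0' → l++,r--
[5,14] '4'=='4' → l++,r--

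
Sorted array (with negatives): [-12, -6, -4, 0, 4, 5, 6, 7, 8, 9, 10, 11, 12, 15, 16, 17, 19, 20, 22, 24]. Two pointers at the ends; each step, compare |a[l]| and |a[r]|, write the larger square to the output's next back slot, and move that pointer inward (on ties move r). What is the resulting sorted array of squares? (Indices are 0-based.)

l=0 r=19: |-12|<=|24| out[19]=576, r--
l=0 r=18: |-12|<=|22| out[18]=484, r--
l=0 r=17: |-12|<=|20| out[17]=400, r--
l=0 r=16: |-12|<=|19| out[16]=361, r--
l=0 r=15: |-12|<=|17| out[15]=289, r--
l=0 r=14: |-12|<=|16| out[14]=256, r--
l=0 r=13: |-12|<=|15| out[13]=225, r--
l=0 r=12: |-12|<=|12| out[12]=144, r--
l=0 r=11: |-12|>|11| out[11]=144, l++
l=1 r=11: |-6|<=|11| out[10]=121, r--
l=1 r=10: |-6|<=|10| out[9]=100, r--
l=1 r=9: |-6|<=|9| out[8]=81, r--
l=1 r=8: |-6|<=|8| out[7]=64, r--
l=1 r=7: |-6|<=|7| out[6]=49, r--
l=1 r=6: |-6|<=|6| out[5]=36, r--
l=1 r=5: |-6|>|5| out[4]=36, l++
l=2 r=5: |-4|<=|5| out[3]=25, r--
l=2 r=4: |-4|<=|4| out[2]=16, r--
l=2 r=3: |-4|>|0| out[1]=16, l++
l=3 r=3: |0|<=|0| out[0]=0, r--

[0, 16, 16, 25, 36, 36, 49, 64, 81, 100, 121, 144, 144, 225, 256, 289, 361, 400, 484, 576]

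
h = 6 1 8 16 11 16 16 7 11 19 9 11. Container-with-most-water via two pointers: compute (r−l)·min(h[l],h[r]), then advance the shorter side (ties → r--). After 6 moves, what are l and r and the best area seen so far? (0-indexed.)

l=0 r=11: min(6,11)*11=66 best=66 *, l++
l=1 r=11: min(1,11)*10=10 best=66, l++
l=2 r=11: min(8,11)*9=72 best=72 *, l++
l=3 r=11: min(16,11)*8=88 best=88 *, r--
l=3 r=10: min(16,9)*7=63 best=88, r--
l=3 r=9: min(16,19)*6=96 best=96 *, l++

l=4, r=9, best area=96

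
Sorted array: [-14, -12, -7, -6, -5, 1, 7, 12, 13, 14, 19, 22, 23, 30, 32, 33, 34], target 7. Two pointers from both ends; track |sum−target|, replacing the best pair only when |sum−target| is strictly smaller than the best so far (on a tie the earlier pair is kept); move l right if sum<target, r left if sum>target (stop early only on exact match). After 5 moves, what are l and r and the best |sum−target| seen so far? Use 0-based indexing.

l=0, r=11, best |Δ|=2

l=0 r=16: -14+34=20 d=13 *, r--
l=0 r=15: -14+33=19 d=12 *, r--
l=0 r=14: -14+32=18 d=11 *, r--
l=0 r=13: -14+30=16 d=9 *, r--
l=0 r=12: -14+23=9 d=2 *, r--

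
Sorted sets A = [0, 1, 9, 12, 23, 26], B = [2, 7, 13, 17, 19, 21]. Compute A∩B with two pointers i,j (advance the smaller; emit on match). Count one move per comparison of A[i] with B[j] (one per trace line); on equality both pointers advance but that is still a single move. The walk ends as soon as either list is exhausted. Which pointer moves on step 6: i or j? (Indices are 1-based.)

i=1 j=1: 0<2, i++
i=2 j=1: 1<2, i++
i=3 j=1: 9>2, j++
i=3 j=2: 9>7, j++
i=3 j=3: 9<13, i++
i=4 j=3: 12<13, i++

i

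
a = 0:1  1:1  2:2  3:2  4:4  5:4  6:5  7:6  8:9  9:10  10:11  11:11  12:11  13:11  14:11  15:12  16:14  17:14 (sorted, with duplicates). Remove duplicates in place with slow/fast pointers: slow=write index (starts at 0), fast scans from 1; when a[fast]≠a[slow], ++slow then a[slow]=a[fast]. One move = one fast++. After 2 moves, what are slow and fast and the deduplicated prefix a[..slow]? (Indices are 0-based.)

slow=1, fast=3, prefix=[1, 2]

(s=0,f=1) a[fast]=1=a[slow] dup → fast++
(s=0,f=2) a[fast]=2≠a[slow]=1 write a[1]=2 → slow++,fast++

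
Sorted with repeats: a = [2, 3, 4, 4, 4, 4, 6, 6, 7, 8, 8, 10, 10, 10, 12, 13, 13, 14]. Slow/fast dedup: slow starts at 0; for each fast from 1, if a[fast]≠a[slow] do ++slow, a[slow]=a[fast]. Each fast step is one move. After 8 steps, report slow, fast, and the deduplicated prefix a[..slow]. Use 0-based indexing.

slow=0 fast=1: a[fast]=3≠a[slow]=2 write a[1]=3, slow++,fast++
slow=1 fast=2: a[fast]=4≠a[slow]=3 write a[2]=4, slow++,fast++
slow=2 fast=3: a[fast]=4=a[slow] dup, fast++
slow=2 fast=4: a[fast]=4=a[slow] dup, fast++
slow=2 fast=5: a[fast]=4=a[slow] dup, fast++
slow=2 fast=6: a[fast]=6≠a[slow]=4 write a[3]=6, slow++,fast++
slow=3 fast=7: a[fast]=6=a[slow] dup, fast++
slow=3 fast=8: a[fast]=7≠a[slow]=6 write a[4]=7, slow++,fast++

slow=4, fast=9, prefix=[2, 3, 4, 6, 7]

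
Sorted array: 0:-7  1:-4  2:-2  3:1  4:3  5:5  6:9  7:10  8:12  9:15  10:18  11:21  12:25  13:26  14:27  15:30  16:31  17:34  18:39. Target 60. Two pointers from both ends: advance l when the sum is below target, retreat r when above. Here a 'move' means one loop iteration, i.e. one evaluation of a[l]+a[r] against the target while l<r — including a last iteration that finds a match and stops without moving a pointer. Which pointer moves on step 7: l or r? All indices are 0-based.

l

[0,18] -7+39=32 <60 → l++
[1,18] -4+39=35 <60 → l++
[2,18] -2+39=37 <60 → l++
[3,18] 1+39=40 <60 → l++
[4,18] 3+39=42 <60 → l++
[5,18] 5+39=44 <60 → l++
[6,18] 9+39=48 <60 → l++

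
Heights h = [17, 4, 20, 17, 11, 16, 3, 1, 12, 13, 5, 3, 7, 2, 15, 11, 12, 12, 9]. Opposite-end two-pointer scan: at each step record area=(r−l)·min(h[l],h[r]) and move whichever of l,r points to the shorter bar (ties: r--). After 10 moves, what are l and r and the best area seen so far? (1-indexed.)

[1,19] min(17,9)*18=162 best=162 * → r--
[1,18] min(17,12)*17=204 best=204 * → r--
[1,17] min(17,12)*16=192 best=204 → r--
[1,16] min(17,11)*15=165 best=204 → r--
[1,15] min(17,15)*14=210 best=210 * → r--
[1,14] min(17,2)*13=26 best=210 → r--
[1,13] min(17,7)*12=84 best=210 → r--
[1,12] min(17,3)*11=33 best=210 → r--
[1,11] min(17,5)*10=50 best=210 → r--
[1,10] min(17,13)*9=117 best=210 → r--

l=1, r=9, best area=210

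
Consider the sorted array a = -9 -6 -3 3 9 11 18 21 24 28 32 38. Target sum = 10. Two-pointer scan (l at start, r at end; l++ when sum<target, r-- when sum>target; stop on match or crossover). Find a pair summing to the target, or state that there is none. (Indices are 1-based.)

no pair

[1,12] -9+38=29 >10 → r--
[1,11] -9+32=23 >10 → r--
[1,10] -9+28=19 >10 → r--
[1,9] -9+24=15 >10 → r--
[1,8] -9+21=12 >10 → r--
[1,7] -9+18=9 <10 → l++
[2,7] -6+18=12 >10 → r--
[2,6] -6+11=5 <10 → l++
[3,6] -3+11=8 <10 → l++
[4,6] 3+11=14 >10 → r--
[4,5] 3+9=12 >10 → r--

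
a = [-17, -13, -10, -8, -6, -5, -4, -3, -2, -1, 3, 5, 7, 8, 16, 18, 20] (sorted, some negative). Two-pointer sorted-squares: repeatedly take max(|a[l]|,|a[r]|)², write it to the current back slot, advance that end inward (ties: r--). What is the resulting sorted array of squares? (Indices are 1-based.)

l=1 r=17: |-17|<=|20| out[17]=400, r--
l=1 r=16: |-17|<=|18| out[16]=324, r--
l=1 r=15: |-17|>|16| out[15]=289, l++
l=2 r=15: |-13|<=|16| out[14]=256, r--
l=2 r=14: |-13|>|8| out[13]=169, l++
l=3 r=14: |-10|>|8| out[12]=100, l++
l=4 r=14: |-8|<=|8| out[11]=64, r--
l=4 r=13: |-8|>|7| out[10]=64, l++
l=5 r=13: |-6|<=|7| out[9]=49, r--
l=5 r=12: |-6|>|5| out[8]=36, l++
l=6 r=12: |-5|<=|5| out[7]=25, r--
l=6 r=11: |-5|>|3| out[6]=25, l++
l=7 r=11: |-4|>|3| out[5]=16, l++
l=8 r=11: |-3|<=|3| out[4]=9, r--
l=8 r=10: |-3|>|-1| out[3]=9, l++
l=9 r=10: |-2|>|-1| out[2]=4, l++
l=10 r=10: |-1|<=|-1| out[1]=1, r--

[1, 4, 9, 9, 16, 25, 25, 36, 49, 64, 64, 100, 169, 256, 289, 324, 400]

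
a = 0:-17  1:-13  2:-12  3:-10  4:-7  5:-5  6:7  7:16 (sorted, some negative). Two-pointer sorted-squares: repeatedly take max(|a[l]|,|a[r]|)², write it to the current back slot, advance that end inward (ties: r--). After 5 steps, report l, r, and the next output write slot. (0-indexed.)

l=4, r=6, next write slot=2

l=0 r=7: |-17|>|16| out[7]=289, l++
l=1 r=7: |-13|<=|16| out[6]=256, r--
l=1 r=6: |-13|>|7| out[5]=169, l++
l=2 r=6: |-12|>|7| out[4]=144, l++
l=3 r=6: |-10|>|7| out[3]=100, l++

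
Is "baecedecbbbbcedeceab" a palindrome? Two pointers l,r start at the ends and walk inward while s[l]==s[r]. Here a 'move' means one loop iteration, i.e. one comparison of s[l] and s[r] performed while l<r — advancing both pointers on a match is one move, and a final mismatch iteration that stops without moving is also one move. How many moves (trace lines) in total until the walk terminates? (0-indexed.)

10 moves

l=0 r=19: 'b'=='b', l++,r--
l=1 r=18: 'a'=='a', l++,r--
l=2 r=17: 'e'=='e', l++,r--
l=3 r=16: 'c'=='c', l++,r--
l=4 r=15: 'e'=='e', l++,r--
l=5 r=14: 'd'=='d', l++,r--
l=6 r=13: 'e'=='e', l++,r--
l=7 r=12: 'c'=='c', l++,r--
l=8 r=11: 'b'=='b', l++,r--
l=9 r=10: 'b'=='b', l++,r--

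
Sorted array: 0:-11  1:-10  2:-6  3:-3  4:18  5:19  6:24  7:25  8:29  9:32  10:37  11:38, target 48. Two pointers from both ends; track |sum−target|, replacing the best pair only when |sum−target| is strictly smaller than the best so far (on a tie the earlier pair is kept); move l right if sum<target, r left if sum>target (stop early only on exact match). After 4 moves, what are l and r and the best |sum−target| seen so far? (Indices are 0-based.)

l=4, r=11, best |Δ|=13

l=0 r=11: -11+38=27 d=21 *, l++
l=1 r=11: -10+38=28 d=20 *, l++
l=2 r=11: -6+38=32 d=16 *, l++
l=3 r=11: -3+38=35 d=13 *, l++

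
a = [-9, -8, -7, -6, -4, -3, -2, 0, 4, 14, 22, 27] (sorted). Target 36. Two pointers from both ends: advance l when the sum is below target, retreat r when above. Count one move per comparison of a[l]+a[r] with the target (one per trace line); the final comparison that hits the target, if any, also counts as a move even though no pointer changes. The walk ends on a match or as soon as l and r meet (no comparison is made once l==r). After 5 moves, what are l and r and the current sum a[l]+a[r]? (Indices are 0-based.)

l=5, r=11, sum=24

[0,11] -9+27=18 <36 → l++
[1,11] -8+27=19 <36 → l++
[2,11] -7+27=20 <36 → l++
[3,11] -6+27=21 <36 → l++
[4,11] -4+27=23 <36 → l++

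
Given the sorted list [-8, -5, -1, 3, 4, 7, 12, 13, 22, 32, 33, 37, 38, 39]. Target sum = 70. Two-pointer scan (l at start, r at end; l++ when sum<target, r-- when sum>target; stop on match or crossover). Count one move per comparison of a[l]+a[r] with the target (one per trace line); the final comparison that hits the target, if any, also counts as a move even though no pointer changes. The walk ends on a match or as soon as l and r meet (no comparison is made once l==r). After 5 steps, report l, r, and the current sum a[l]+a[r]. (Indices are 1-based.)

l=6, r=14, sum=46

l=1 r=14: -8+39=31 <70, l++
l=2 r=14: -5+39=34 <70, l++
l=3 r=14: -1+39=38 <70, l++
l=4 r=14: 3+39=42 <70, l++
l=5 r=14: 4+39=43 <70, l++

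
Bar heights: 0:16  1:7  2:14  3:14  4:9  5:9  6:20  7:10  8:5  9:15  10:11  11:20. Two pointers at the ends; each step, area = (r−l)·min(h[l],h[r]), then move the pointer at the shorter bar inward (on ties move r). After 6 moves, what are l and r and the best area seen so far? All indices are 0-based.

[0,11] min(16,20)*11=176 best=176 * → l++
[1,11] min(7,20)*10=70 best=176 → l++
[2,11] min(14,20)*9=126 best=176 → l++
[3,11] min(14,20)*8=112 best=176 → l++
[4,11] min(9,20)*7=63 best=176 → l++
[5,11] min(9,20)*6=54 best=176 → l++

l=6, r=11, best area=176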